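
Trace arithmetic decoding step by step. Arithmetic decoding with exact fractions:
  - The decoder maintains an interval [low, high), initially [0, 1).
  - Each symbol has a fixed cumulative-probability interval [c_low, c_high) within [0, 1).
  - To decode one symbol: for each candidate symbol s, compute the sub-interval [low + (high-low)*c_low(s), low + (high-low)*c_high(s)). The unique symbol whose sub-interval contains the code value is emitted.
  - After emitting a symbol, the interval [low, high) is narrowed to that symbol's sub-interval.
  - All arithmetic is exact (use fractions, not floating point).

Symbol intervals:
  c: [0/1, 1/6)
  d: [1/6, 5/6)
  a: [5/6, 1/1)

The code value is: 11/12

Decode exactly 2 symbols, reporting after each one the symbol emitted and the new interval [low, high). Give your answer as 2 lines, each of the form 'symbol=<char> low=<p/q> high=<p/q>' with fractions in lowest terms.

Answer: symbol=a low=5/6 high=1/1
symbol=d low=31/36 high=35/36

Derivation:
Step 1: interval [0/1, 1/1), width = 1/1 - 0/1 = 1/1
  'c': [0/1 + 1/1*0/1, 0/1 + 1/1*1/6) = [0/1, 1/6)
  'd': [0/1 + 1/1*1/6, 0/1 + 1/1*5/6) = [1/6, 5/6)
  'a': [0/1 + 1/1*5/6, 0/1 + 1/1*1/1) = [5/6, 1/1) <- contains code 11/12
  emit 'a', narrow to [5/6, 1/1)
Step 2: interval [5/6, 1/1), width = 1/1 - 5/6 = 1/6
  'c': [5/6 + 1/6*0/1, 5/6 + 1/6*1/6) = [5/6, 31/36)
  'd': [5/6 + 1/6*1/6, 5/6 + 1/6*5/6) = [31/36, 35/36) <- contains code 11/12
  'a': [5/6 + 1/6*5/6, 5/6 + 1/6*1/1) = [35/36, 1/1)
  emit 'd', narrow to [31/36, 35/36)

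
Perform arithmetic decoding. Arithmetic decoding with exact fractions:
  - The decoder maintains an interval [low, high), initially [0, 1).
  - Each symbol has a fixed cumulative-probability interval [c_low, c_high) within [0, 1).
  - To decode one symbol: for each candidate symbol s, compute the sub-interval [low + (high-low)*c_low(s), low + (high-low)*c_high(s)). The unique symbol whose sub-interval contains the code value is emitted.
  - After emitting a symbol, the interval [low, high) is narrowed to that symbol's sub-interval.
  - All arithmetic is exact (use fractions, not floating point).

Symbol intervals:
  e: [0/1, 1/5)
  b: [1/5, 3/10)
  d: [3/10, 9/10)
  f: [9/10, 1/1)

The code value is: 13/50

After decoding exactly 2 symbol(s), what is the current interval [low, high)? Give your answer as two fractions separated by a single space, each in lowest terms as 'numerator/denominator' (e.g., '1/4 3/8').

Step 1: interval [0/1, 1/1), width = 1/1 - 0/1 = 1/1
  'e': [0/1 + 1/1*0/1, 0/1 + 1/1*1/5) = [0/1, 1/5)
  'b': [0/1 + 1/1*1/5, 0/1 + 1/1*3/10) = [1/5, 3/10) <- contains code 13/50
  'd': [0/1 + 1/1*3/10, 0/1 + 1/1*9/10) = [3/10, 9/10)
  'f': [0/1 + 1/1*9/10, 0/1 + 1/1*1/1) = [9/10, 1/1)
  emit 'b', narrow to [1/5, 3/10)
Step 2: interval [1/5, 3/10), width = 3/10 - 1/5 = 1/10
  'e': [1/5 + 1/10*0/1, 1/5 + 1/10*1/5) = [1/5, 11/50)
  'b': [1/5 + 1/10*1/5, 1/5 + 1/10*3/10) = [11/50, 23/100)
  'd': [1/5 + 1/10*3/10, 1/5 + 1/10*9/10) = [23/100, 29/100) <- contains code 13/50
  'f': [1/5 + 1/10*9/10, 1/5 + 1/10*1/1) = [29/100, 3/10)
  emit 'd', narrow to [23/100, 29/100)

Answer: 23/100 29/100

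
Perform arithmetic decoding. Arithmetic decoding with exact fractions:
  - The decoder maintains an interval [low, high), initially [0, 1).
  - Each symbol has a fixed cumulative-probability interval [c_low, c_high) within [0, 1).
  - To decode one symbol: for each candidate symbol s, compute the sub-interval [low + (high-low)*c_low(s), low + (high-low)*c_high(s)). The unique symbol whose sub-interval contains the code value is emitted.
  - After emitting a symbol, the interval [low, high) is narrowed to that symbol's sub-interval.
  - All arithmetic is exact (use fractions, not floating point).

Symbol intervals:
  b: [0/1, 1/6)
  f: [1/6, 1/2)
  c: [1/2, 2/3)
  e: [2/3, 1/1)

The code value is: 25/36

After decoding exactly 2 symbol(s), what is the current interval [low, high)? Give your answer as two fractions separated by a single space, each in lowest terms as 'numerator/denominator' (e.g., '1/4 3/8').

Answer: 2/3 13/18

Derivation:
Step 1: interval [0/1, 1/1), width = 1/1 - 0/1 = 1/1
  'b': [0/1 + 1/1*0/1, 0/1 + 1/1*1/6) = [0/1, 1/6)
  'f': [0/1 + 1/1*1/6, 0/1 + 1/1*1/2) = [1/6, 1/2)
  'c': [0/1 + 1/1*1/2, 0/1 + 1/1*2/3) = [1/2, 2/3)
  'e': [0/1 + 1/1*2/3, 0/1 + 1/1*1/1) = [2/3, 1/1) <- contains code 25/36
  emit 'e', narrow to [2/3, 1/1)
Step 2: interval [2/3, 1/1), width = 1/1 - 2/3 = 1/3
  'b': [2/3 + 1/3*0/1, 2/3 + 1/3*1/6) = [2/3, 13/18) <- contains code 25/36
  'f': [2/3 + 1/3*1/6, 2/3 + 1/3*1/2) = [13/18, 5/6)
  'c': [2/3 + 1/3*1/2, 2/3 + 1/3*2/3) = [5/6, 8/9)
  'e': [2/3 + 1/3*2/3, 2/3 + 1/3*1/1) = [8/9, 1/1)
  emit 'b', narrow to [2/3, 13/18)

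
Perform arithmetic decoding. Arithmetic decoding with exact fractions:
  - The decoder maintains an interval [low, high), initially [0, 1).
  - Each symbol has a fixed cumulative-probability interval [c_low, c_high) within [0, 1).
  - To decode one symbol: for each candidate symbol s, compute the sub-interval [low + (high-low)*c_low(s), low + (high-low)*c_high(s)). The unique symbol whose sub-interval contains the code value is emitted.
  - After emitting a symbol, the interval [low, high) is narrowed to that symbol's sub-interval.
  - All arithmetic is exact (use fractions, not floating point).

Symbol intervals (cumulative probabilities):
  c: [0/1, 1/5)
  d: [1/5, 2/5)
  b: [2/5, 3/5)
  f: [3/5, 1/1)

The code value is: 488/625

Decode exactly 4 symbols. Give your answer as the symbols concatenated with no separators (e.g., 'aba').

Answer: fbdd

Derivation:
Step 1: interval [0/1, 1/1), width = 1/1 - 0/1 = 1/1
  'c': [0/1 + 1/1*0/1, 0/1 + 1/1*1/5) = [0/1, 1/5)
  'd': [0/1 + 1/1*1/5, 0/1 + 1/1*2/5) = [1/5, 2/5)
  'b': [0/1 + 1/1*2/5, 0/1 + 1/1*3/5) = [2/5, 3/5)
  'f': [0/1 + 1/1*3/5, 0/1 + 1/1*1/1) = [3/5, 1/1) <- contains code 488/625
  emit 'f', narrow to [3/5, 1/1)
Step 2: interval [3/5, 1/1), width = 1/1 - 3/5 = 2/5
  'c': [3/5 + 2/5*0/1, 3/5 + 2/5*1/5) = [3/5, 17/25)
  'd': [3/5 + 2/5*1/5, 3/5 + 2/5*2/5) = [17/25, 19/25)
  'b': [3/5 + 2/5*2/5, 3/5 + 2/5*3/5) = [19/25, 21/25) <- contains code 488/625
  'f': [3/5 + 2/5*3/5, 3/5 + 2/5*1/1) = [21/25, 1/1)
  emit 'b', narrow to [19/25, 21/25)
Step 3: interval [19/25, 21/25), width = 21/25 - 19/25 = 2/25
  'c': [19/25 + 2/25*0/1, 19/25 + 2/25*1/5) = [19/25, 97/125)
  'd': [19/25 + 2/25*1/5, 19/25 + 2/25*2/5) = [97/125, 99/125) <- contains code 488/625
  'b': [19/25 + 2/25*2/5, 19/25 + 2/25*3/5) = [99/125, 101/125)
  'f': [19/25 + 2/25*3/5, 19/25 + 2/25*1/1) = [101/125, 21/25)
  emit 'd', narrow to [97/125, 99/125)
Step 4: interval [97/125, 99/125), width = 99/125 - 97/125 = 2/125
  'c': [97/125 + 2/125*0/1, 97/125 + 2/125*1/5) = [97/125, 487/625)
  'd': [97/125 + 2/125*1/5, 97/125 + 2/125*2/5) = [487/625, 489/625) <- contains code 488/625
  'b': [97/125 + 2/125*2/5, 97/125 + 2/125*3/5) = [489/625, 491/625)
  'f': [97/125 + 2/125*3/5, 97/125 + 2/125*1/1) = [491/625, 99/125)
  emit 'd', narrow to [487/625, 489/625)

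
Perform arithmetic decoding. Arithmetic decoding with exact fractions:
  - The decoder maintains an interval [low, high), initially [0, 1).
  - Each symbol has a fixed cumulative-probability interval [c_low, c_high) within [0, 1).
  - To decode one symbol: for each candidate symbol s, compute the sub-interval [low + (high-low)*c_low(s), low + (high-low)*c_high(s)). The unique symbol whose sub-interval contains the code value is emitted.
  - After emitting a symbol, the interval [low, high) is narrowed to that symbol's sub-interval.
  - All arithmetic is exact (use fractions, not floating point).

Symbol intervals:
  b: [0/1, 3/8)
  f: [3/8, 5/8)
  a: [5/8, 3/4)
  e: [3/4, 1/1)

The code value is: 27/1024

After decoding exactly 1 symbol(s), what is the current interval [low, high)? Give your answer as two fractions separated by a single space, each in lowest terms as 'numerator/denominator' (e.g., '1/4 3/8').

Step 1: interval [0/1, 1/1), width = 1/1 - 0/1 = 1/1
  'b': [0/1 + 1/1*0/1, 0/1 + 1/1*3/8) = [0/1, 3/8) <- contains code 27/1024
  'f': [0/1 + 1/1*3/8, 0/1 + 1/1*5/8) = [3/8, 5/8)
  'a': [0/1 + 1/1*5/8, 0/1 + 1/1*3/4) = [5/8, 3/4)
  'e': [0/1 + 1/1*3/4, 0/1 + 1/1*1/1) = [3/4, 1/1)
  emit 'b', narrow to [0/1, 3/8)

Answer: 0/1 3/8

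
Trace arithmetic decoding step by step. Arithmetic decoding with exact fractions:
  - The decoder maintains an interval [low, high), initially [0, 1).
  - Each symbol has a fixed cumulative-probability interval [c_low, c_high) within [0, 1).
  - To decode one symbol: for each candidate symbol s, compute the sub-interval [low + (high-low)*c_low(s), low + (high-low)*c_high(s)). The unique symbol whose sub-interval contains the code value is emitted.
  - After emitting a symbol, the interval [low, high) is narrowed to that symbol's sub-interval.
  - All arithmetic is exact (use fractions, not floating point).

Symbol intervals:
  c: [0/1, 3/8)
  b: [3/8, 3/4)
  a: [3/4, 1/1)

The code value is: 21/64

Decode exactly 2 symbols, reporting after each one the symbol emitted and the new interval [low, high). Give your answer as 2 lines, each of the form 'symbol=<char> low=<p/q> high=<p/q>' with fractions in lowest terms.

Answer: symbol=c low=0/1 high=3/8
symbol=a low=9/32 high=3/8

Derivation:
Step 1: interval [0/1, 1/1), width = 1/1 - 0/1 = 1/1
  'c': [0/1 + 1/1*0/1, 0/1 + 1/1*3/8) = [0/1, 3/8) <- contains code 21/64
  'b': [0/1 + 1/1*3/8, 0/1 + 1/1*3/4) = [3/8, 3/4)
  'a': [0/1 + 1/1*3/4, 0/1 + 1/1*1/1) = [3/4, 1/1)
  emit 'c', narrow to [0/1, 3/8)
Step 2: interval [0/1, 3/8), width = 3/8 - 0/1 = 3/8
  'c': [0/1 + 3/8*0/1, 0/1 + 3/8*3/8) = [0/1, 9/64)
  'b': [0/1 + 3/8*3/8, 0/1 + 3/8*3/4) = [9/64, 9/32)
  'a': [0/1 + 3/8*3/4, 0/1 + 3/8*1/1) = [9/32, 3/8) <- contains code 21/64
  emit 'a', narrow to [9/32, 3/8)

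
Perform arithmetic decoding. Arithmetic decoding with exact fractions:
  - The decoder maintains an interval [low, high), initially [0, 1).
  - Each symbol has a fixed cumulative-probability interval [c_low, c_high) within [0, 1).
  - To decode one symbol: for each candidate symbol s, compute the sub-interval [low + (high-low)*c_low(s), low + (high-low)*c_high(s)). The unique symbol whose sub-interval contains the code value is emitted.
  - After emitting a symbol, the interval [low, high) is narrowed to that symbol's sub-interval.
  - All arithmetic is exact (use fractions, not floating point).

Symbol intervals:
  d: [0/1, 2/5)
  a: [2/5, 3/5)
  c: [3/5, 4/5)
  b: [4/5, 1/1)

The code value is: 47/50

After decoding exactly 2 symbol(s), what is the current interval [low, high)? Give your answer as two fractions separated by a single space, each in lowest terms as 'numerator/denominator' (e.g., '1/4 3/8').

Answer: 23/25 24/25

Derivation:
Step 1: interval [0/1, 1/1), width = 1/1 - 0/1 = 1/1
  'd': [0/1 + 1/1*0/1, 0/1 + 1/1*2/5) = [0/1, 2/5)
  'a': [0/1 + 1/1*2/5, 0/1 + 1/1*3/5) = [2/5, 3/5)
  'c': [0/1 + 1/1*3/5, 0/1 + 1/1*4/5) = [3/5, 4/5)
  'b': [0/1 + 1/1*4/5, 0/1 + 1/1*1/1) = [4/5, 1/1) <- contains code 47/50
  emit 'b', narrow to [4/5, 1/1)
Step 2: interval [4/5, 1/1), width = 1/1 - 4/5 = 1/5
  'd': [4/5 + 1/5*0/1, 4/5 + 1/5*2/5) = [4/5, 22/25)
  'a': [4/5 + 1/5*2/5, 4/5 + 1/5*3/5) = [22/25, 23/25)
  'c': [4/5 + 1/5*3/5, 4/5 + 1/5*4/5) = [23/25, 24/25) <- contains code 47/50
  'b': [4/5 + 1/5*4/5, 4/5 + 1/5*1/1) = [24/25, 1/1)
  emit 'c', narrow to [23/25, 24/25)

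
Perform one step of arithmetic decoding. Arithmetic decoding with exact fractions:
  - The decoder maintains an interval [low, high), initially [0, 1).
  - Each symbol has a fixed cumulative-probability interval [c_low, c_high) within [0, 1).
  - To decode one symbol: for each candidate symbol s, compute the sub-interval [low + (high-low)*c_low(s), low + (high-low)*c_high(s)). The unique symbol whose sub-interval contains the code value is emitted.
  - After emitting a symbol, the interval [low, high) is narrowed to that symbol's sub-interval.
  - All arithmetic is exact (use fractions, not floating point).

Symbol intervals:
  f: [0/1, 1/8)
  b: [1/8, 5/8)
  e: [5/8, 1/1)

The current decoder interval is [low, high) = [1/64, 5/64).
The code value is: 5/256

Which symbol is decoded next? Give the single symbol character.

Interval width = high − low = 5/64 − 1/64 = 1/16
Scaled code = (code − low) / width = (5/256 − 1/64) / 1/16 = 1/16
  f: [0/1, 1/8) ← scaled code falls here ✓
  b: [1/8, 5/8) 
  e: [5/8, 1/1) 

Answer: f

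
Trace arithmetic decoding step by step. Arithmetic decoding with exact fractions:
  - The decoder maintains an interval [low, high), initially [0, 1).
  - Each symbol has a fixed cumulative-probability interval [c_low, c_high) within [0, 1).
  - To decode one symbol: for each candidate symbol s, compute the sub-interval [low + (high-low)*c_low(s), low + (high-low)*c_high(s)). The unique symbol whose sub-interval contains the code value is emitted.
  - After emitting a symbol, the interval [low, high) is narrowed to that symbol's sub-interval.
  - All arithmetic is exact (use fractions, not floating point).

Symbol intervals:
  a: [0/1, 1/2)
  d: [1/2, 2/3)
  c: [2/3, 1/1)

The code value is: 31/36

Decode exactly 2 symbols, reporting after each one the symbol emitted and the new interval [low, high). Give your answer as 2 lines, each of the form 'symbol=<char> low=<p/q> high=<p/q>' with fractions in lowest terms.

Step 1: interval [0/1, 1/1), width = 1/1 - 0/1 = 1/1
  'a': [0/1 + 1/1*0/1, 0/1 + 1/1*1/2) = [0/1, 1/2)
  'd': [0/1 + 1/1*1/2, 0/1 + 1/1*2/3) = [1/2, 2/3)
  'c': [0/1 + 1/1*2/3, 0/1 + 1/1*1/1) = [2/3, 1/1) <- contains code 31/36
  emit 'c', narrow to [2/3, 1/1)
Step 2: interval [2/3, 1/1), width = 1/1 - 2/3 = 1/3
  'a': [2/3 + 1/3*0/1, 2/3 + 1/3*1/2) = [2/3, 5/6)
  'd': [2/3 + 1/3*1/2, 2/3 + 1/3*2/3) = [5/6, 8/9) <- contains code 31/36
  'c': [2/3 + 1/3*2/3, 2/3 + 1/3*1/1) = [8/9, 1/1)
  emit 'd', narrow to [5/6, 8/9)

Answer: symbol=c low=2/3 high=1/1
symbol=d low=5/6 high=8/9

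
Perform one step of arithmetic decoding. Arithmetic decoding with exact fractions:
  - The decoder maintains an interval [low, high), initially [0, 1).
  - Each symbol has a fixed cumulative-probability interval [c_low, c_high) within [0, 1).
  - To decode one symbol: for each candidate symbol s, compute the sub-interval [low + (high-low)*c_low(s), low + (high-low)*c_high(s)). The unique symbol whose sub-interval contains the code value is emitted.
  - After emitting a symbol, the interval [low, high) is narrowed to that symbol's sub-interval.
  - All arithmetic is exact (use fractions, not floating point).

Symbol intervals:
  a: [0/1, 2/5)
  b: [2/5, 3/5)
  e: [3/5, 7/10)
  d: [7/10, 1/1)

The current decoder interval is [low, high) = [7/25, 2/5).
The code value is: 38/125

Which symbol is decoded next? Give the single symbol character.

Answer: a

Derivation:
Interval width = high − low = 2/5 − 7/25 = 3/25
Scaled code = (code − low) / width = (38/125 − 7/25) / 3/25 = 1/5
  a: [0/1, 2/5) ← scaled code falls here ✓
  b: [2/5, 3/5) 
  e: [3/5, 7/10) 
  d: [7/10, 1/1) 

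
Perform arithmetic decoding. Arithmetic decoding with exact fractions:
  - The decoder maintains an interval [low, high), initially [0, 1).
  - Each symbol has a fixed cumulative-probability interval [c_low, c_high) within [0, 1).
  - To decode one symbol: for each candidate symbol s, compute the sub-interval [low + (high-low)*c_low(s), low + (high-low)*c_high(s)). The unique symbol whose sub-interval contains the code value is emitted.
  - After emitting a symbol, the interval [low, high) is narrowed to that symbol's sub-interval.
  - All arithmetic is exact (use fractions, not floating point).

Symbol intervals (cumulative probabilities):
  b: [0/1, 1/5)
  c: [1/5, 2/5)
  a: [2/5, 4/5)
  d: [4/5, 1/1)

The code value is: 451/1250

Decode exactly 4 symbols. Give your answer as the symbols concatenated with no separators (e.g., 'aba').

Step 1: interval [0/1, 1/1), width = 1/1 - 0/1 = 1/1
  'b': [0/1 + 1/1*0/1, 0/1 + 1/1*1/5) = [0/1, 1/5)
  'c': [0/1 + 1/1*1/5, 0/1 + 1/1*2/5) = [1/5, 2/5) <- contains code 451/1250
  'a': [0/1 + 1/1*2/5, 0/1 + 1/1*4/5) = [2/5, 4/5)
  'd': [0/1 + 1/1*4/5, 0/1 + 1/1*1/1) = [4/5, 1/1)
  emit 'c', narrow to [1/5, 2/5)
Step 2: interval [1/5, 2/5), width = 2/5 - 1/5 = 1/5
  'b': [1/5 + 1/5*0/1, 1/5 + 1/5*1/5) = [1/5, 6/25)
  'c': [1/5 + 1/5*1/5, 1/5 + 1/5*2/5) = [6/25, 7/25)
  'a': [1/5 + 1/5*2/5, 1/5 + 1/5*4/5) = [7/25, 9/25)
  'd': [1/5 + 1/5*4/5, 1/5 + 1/5*1/1) = [9/25, 2/5) <- contains code 451/1250
  emit 'd', narrow to [9/25, 2/5)
Step 3: interval [9/25, 2/5), width = 2/5 - 9/25 = 1/25
  'b': [9/25 + 1/25*0/1, 9/25 + 1/25*1/5) = [9/25, 46/125) <- contains code 451/1250
  'c': [9/25 + 1/25*1/5, 9/25 + 1/25*2/5) = [46/125, 47/125)
  'a': [9/25 + 1/25*2/5, 9/25 + 1/25*4/5) = [47/125, 49/125)
  'd': [9/25 + 1/25*4/5, 9/25 + 1/25*1/1) = [49/125, 2/5)
  emit 'b', narrow to [9/25, 46/125)
Step 4: interval [9/25, 46/125), width = 46/125 - 9/25 = 1/125
  'b': [9/25 + 1/125*0/1, 9/25 + 1/125*1/5) = [9/25, 226/625) <- contains code 451/1250
  'c': [9/25 + 1/125*1/5, 9/25 + 1/125*2/5) = [226/625, 227/625)
  'a': [9/25 + 1/125*2/5, 9/25 + 1/125*4/5) = [227/625, 229/625)
  'd': [9/25 + 1/125*4/5, 9/25 + 1/125*1/1) = [229/625, 46/125)
  emit 'b', narrow to [9/25, 226/625)

Answer: cdbb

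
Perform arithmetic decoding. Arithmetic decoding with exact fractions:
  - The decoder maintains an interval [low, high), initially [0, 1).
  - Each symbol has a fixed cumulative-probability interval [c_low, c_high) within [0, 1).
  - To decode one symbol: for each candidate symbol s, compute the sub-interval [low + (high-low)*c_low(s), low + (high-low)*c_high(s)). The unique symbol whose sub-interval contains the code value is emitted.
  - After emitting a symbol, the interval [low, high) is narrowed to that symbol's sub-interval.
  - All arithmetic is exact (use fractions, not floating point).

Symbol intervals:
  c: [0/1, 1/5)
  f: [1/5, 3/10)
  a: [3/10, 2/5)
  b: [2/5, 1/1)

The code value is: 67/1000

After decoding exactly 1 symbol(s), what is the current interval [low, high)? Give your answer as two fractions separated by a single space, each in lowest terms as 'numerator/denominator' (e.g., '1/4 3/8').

Step 1: interval [0/1, 1/1), width = 1/1 - 0/1 = 1/1
  'c': [0/1 + 1/1*0/1, 0/1 + 1/1*1/5) = [0/1, 1/5) <- contains code 67/1000
  'f': [0/1 + 1/1*1/5, 0/1 + 1/1*3/10) = [1/5, 3/10)
  'a': [0/1 + 1/1*3/10, 0/1 + 1/1*2/5) = [3/10, 2/5)
  'b': [0/1 + 1/1*2/5, 0/1 + 1/1*1/1) = [2/5, 1/1)
  emit 'c', narrow to [0/1, 1/5)

Answer: 0/1 1/5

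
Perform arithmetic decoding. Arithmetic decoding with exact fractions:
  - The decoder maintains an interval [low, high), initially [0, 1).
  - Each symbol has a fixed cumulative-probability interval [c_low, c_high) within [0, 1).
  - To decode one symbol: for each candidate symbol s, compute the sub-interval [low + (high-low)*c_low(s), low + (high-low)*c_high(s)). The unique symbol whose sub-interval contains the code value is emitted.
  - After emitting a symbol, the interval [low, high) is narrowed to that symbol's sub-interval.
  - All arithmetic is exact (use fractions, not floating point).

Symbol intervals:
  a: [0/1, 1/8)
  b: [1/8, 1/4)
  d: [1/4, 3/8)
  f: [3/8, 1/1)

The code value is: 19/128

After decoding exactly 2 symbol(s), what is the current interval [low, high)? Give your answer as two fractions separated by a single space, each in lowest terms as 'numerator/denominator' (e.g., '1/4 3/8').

Answer: 9/64 5/32

Derivation:
Step 1: interval [0/1, 1/1), width = 1/1 - 0/1 = 1/1
  'a': [0/1 + 1/1*0/1, 0/1 + 1/1*1/8) = [0/1, 1/8)
  'b': [0/1 + 1/1*1/8, 0/1 + 1/1*1/4) = [1/8, 1/4) <- contains code 19/128
  'd': [0/1 + 1/1*1/4, 0/1 + 1/1*3/8) = [1/4, 3/8)
  'f': [0/1 + 1/1*3/8, 0/1 + 1/1*1/1) = [3/8, 1/1)
  emit 'b', narrow to [1/8, 1/4)
Step 2: interval [1/8, 1/4), width = 1/4 - 1/8 = 1/8
  'a': [1/8 + 1/8*0/1, 1/8 + 1/8*1/8) = [1/8, 9/64)
  'b': [1/8 + 1/8*1/8, 1/8 + 1/8*1/4) = [9/64, 5/32) <- contains code 19/128
  'd': [1/8 + 1/8*1/4, 1/8 + 1/8*3/8) = [5/32, 11/64)
  'f': [1/8 + 1/8*3/8, 1/8 + 1/8*1/1) = [11/64, 1/4)
  emit 'b', narrow to [9/64, 5/32)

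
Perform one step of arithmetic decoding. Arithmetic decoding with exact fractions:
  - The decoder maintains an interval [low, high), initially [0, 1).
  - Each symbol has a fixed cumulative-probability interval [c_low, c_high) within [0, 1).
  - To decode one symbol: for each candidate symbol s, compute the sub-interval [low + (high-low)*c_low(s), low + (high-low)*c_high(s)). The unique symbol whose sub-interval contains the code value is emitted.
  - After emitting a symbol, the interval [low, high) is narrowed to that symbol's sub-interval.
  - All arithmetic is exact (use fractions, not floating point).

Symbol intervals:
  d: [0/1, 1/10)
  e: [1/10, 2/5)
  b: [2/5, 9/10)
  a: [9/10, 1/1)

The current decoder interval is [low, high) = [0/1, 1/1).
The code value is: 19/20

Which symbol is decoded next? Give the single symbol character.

Answer: a

Derivation:
Interval width = high − low = 1/1 − 0/1 = 1/1
Scaled code = (code − low) / width = (19/20 − 0/1) / 1/1 = 19/20
  d: [0/1, 1/10) 
  e: [1/10, 2/5) 
  b: [2/5, 9/10) 
  a: [9/10, 1/1) ← scaled code falls here ✓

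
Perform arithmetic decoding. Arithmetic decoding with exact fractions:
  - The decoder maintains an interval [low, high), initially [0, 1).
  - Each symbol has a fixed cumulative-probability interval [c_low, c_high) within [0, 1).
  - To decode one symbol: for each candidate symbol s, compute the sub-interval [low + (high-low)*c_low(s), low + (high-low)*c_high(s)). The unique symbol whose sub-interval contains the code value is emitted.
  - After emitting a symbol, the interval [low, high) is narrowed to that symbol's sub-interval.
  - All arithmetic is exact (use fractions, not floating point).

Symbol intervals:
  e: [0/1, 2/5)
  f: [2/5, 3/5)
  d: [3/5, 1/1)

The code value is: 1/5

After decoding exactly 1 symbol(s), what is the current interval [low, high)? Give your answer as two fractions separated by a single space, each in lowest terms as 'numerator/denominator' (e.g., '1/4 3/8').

Answer: 0/1 2/5

Derivation:
Step 1: interval [0/1, 1/1), width = 1/1 - 0/1 = 1/1
  'e': [0/1 + 1/1*0/1, 0/1 + 1/1*2/5) = [0/1, 2/5) <- contains code 1/5
  'f': [0/1 + 1/1*2/5, 0/1 + 1/1*3/5) = [2/5, 3/5)
  'd': [0/1 + 1/1*3/5, 0/1 + 1/1*1/1) = [3/5, 1/1)
  emit 'e', narrow to [0/1, 2/5)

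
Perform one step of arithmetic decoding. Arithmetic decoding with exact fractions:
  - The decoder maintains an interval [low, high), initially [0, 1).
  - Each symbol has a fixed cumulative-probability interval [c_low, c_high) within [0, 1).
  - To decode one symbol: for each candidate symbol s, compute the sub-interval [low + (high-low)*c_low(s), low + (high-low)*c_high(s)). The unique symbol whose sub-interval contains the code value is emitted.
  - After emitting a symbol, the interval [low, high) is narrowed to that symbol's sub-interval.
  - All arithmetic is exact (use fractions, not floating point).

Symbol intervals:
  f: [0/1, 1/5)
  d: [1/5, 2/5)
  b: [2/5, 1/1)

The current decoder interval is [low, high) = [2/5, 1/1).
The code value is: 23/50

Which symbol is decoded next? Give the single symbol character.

Interval width = high − low = 1/1 − 2/5 = 3/5
Scaled code = (code − low) / width = (23/50 − 2/5) / 3/5 = 1/10
  f: [0/1, 1/5) ← scaled code falls here ✓
  d: [1/5, 2/5) 
  b: [2/5, 1/1) 

Answer: f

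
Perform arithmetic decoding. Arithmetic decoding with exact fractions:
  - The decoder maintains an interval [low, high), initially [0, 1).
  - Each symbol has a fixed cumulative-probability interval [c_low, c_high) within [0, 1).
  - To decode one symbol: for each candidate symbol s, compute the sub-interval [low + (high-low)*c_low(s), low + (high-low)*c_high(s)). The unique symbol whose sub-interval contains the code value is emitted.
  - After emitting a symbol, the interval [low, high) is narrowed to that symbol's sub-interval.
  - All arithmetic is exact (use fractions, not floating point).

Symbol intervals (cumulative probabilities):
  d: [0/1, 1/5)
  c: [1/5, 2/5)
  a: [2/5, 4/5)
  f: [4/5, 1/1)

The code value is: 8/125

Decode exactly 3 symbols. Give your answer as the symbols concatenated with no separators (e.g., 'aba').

Step 1: interval [0/1, 1/1), width = 1/1 - 0/1 = 1/1
  'd': [0/1 + 1/1*0/1, 0/1 + 1/1*1/5) = [0/1, 1/5) <- contains code 8/125
  'c': [0/1 + 1/1*1/5, 0/1 + 1/1*2/5) = [1/5, 2/5)
  'a': [0/1 + 1/1*2/5, 0/1 + 1/1*4/5) = [2/5, 4/5)
  'f': [0/1 + 1/1*4/5, 0/1 + 1/1*1/1) = [4/5, 1/1)
  emit 'd', narrow to [0/1, 1/5)
Step 2: interval [0/1, 1/5), width = 1/5 - 0/1 = 1/5
  'd': [0/1 + 1/5*0/1, 0/1 + 1/5*1/5) = [0/1, 1/25)
  'c': [0/1 + 1/5*1/5, 0/1 + 1/5*2/5) = [1/25, 2/25) <- contains code 8/125
  'a': [0/1 + 1/5*2/5, 0/1 + 1/5*4/5) = [2/25, 4/25)
  'f': [0/1 + 1/5*4/5, 0/1 + 1/5*1/1) = [4/25, 1/5)
  emit 'c', narrow to [1/25, 2/25)
Step 3: interval [1/25, 2/25), width = 2/25 - 1/25 = 1/25
  'd': [1/25 + 1/25*0/1, 1/25 + 1/25*1/5) = [1/25, 6/125)
  'c': [1/25 + 1/25*1/5, 1/25 + 1/25*2/5) = [6/125, 7/125)
  'a': [1/25 + 1/25*2/5, 1/25 + 1/25*4/5) = [7/125, 9/125) <- contains code 8/125
  'f': [1/25 + 1/25*4/5, 1/25 + 1/25*1/1) = [9/125, 2/25)
  emit 'a', narrow to [7/125, 9/125)

Answer: dca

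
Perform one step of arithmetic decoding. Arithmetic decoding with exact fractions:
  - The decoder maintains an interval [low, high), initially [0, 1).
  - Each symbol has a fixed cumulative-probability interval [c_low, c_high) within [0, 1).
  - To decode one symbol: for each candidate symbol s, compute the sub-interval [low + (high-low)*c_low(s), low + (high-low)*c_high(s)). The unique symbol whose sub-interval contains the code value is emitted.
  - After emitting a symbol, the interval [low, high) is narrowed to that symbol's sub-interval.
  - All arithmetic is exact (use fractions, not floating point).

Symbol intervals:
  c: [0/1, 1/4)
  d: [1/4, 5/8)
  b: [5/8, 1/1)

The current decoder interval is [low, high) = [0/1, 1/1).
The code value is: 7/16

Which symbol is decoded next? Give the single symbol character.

Answer: d

Derivation:
Interval width = high − low = 1/1 − 0/1 = 1/1
Scaled code = (code − low) / width = (7/16 − 0/1) / 1/1 = 7/16
  c: [0/1, 1/4) 
  d: [1/4, 5/8) ← scaled code falls here ✓
  b: [5/8, 1/1) 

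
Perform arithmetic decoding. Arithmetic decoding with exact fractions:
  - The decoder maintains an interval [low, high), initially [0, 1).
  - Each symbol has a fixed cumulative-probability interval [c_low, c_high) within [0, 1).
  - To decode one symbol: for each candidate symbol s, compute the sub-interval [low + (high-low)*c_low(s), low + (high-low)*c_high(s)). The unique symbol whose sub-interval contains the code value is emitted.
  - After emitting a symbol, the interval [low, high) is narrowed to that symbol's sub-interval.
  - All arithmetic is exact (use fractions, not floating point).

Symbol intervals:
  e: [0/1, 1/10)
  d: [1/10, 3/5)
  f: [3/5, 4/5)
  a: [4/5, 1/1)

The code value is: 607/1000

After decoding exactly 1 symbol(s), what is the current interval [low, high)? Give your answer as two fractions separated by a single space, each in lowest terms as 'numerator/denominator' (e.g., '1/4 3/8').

Answer: 3/5 4/5

Derivation:
Step 1: interval [0/1, 1/1), width = 1/1 - 0/1 = 1/1
  'e': [0/1 + 1/1*0/1, 0/1 + 1/1*1/10) = [0/1, 1/10)
  'd': [0/1 + 1/1*1/10, 0/1 + 1/1*3/5) = [1/10, 3/5)
  'f': [0/1 + 1/1*3/5, 0/1 + 1/1*4/5) = [3/5, 4/5) <- contains code 607/1000
  'a': [0/1 + 1/1*4/5, 0/1 + 1/1*1/1) = [4/5, 1/1)
  emit 'f', narrow to [3/5, 4/5)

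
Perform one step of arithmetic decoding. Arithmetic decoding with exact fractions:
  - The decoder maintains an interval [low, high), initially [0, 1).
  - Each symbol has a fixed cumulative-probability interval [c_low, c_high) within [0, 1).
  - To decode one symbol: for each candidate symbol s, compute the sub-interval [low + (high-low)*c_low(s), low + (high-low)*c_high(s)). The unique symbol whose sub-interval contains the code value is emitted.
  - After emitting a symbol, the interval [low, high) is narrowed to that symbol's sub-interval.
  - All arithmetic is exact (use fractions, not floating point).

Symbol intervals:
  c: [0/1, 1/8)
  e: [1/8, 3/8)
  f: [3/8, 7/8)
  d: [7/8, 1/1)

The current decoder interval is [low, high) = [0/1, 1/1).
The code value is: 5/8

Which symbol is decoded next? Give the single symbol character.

Interval width = high − low = 1/1 − 0/1 = 1/1
Scaled code = (code − low) / width = (5/8 − 0/1) / 1/1 = 5/8
  c: [0/1, 1/8) 
  e: [1/8, 3/8) 
  f: [3/8, 7/8) ← scaled code falls here ✓
  d: [7/8, 1/1) 

Answer: f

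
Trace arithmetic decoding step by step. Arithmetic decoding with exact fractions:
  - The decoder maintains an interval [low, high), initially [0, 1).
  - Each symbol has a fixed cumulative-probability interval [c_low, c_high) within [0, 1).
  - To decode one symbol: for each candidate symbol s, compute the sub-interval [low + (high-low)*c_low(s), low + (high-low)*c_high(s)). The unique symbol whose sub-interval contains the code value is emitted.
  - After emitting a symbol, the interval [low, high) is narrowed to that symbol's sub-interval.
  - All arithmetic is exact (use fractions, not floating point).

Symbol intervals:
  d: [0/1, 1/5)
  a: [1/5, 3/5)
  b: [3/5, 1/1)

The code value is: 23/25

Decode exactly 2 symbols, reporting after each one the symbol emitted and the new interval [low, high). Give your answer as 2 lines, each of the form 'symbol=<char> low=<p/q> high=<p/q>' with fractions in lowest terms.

Answer: symbol=b low=3/5 high=1/1
symbol=b low=21/25 high=1/1

Derivation:
Step 1: interval [0/1, 1/1), width = 1/1 - 0/1 = 1/1
  'd': [0/1 + 1/1*0/1, 0/1 + 1/1*1/5) = [0/1, 1/5)
  'a': [0/1 + 1/1*1/5, 0/1 + 1/1*3/5) = [1/5, 3/5)
  'b': [0/1 + 1/1*3/5, 0/1 + 1/1*1/1) = [3/5, 1/1) <- contains code 23/25
  emit 'b', narrow to [3/5, 1/1)
Step 2: interval [3/5, 1/1), width = 1/1 - 3/5 = 2/5
  'd': [3/5 + 2/5*0/1, 3/5 + 2/5*1/5) = [3/5, 17/25)
  'a': [3/5 + 2/5*1/5, 3/5 + 2/5*3/5) = [17/25, 21/25)
  'b': [3/5 + 2/5*3/5, 3/5 + 2/5*1/1) = [21/25, 1/1) <- contains code 23/25
  emit 'b', narrow to [21/25, 1/1)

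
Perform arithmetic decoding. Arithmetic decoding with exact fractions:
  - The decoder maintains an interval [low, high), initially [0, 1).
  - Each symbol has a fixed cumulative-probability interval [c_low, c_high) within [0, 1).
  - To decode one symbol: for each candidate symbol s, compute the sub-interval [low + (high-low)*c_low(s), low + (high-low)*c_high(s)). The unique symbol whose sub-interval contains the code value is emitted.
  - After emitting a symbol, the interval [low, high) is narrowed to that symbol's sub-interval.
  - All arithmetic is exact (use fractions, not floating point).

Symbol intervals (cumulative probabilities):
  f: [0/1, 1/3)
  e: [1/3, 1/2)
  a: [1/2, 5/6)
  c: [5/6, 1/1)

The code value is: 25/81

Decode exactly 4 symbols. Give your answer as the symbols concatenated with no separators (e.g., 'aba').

Answer: fcaf

Derivation:
Step 1: interval [0/1, 1/1), width = 1/1 - 0/1 = 1/1
  'f': [0/1 + 1/1*0/1, 0/1 + 1/1*1/3) = [0/1, 1/3) <- contains code 25/81
  'e': [0/1 + 1/1*1/3, 0/1 + 1/1*1/2) = [1/3, 1/2)
  'a': [0/1 + 1/1*1/2, 0/1 + 1/1*5/6) = [1/2, 5/6)
  'c': [0/1 + 1/1*5/6, 0/1 + 1/1*1/1) = [5/6, 1/1)
  emit 'f', narrow to [0/1, 1/3)
Step 2: interval [0/1, 1/3), width = 1/3 - 0/1 = 1/3
  'f': [0/1 + 1/3*0/1, 0/1 + 1/3*1/3) = [0/1, 1/9)
  'e': [0/1 + 1/3*1/3, 0/1 + 1/3*1/2) = [1/9, 1/6)
  'a': [0/1 + 1/3*1/2, 0/1 + 1/3*5/6) = [1/6, 5/18)
  'c': [0/1 + 1/3*5/6, 0/1 + 1/3*1/1) = [5/18, 1/3) <- contains code 25/81
  emit 'c', narrow to [5/18, 1/3)
Step 3: interval [5/18, 1/3), width = 1/3 - 5/18 = 1/18
  'f': [5/18 + 1/18*0/1, 5/18 + 1/18*1/3) = [5/18, 8/27)
  'e': [5/18 + 1/18*1/3, 5/18 + 1/18*1/2) = [8/27, 11/36)
  'a': [5/18 + 1/18*1/2, 5/18 + 1/18*5/6) = [11/36, 35/108) <- contains code 25/81
  'c': [5/18 + 1/18*5/6, 5/18 + 1/18*1/1) = [35/108, 1/3)
  emit 'a', narrow to [11/36, 35/108)
Step 4: interval [11/36, 35/108), width = 35/108 - 11/36 = 1/54
  'f': [11/36 + 1/54*0/1, 11/36 + 1/54*1/3) = [11/36, 101/324) <- contains code 25/81
  'e': [11/36 + 1/54*1/3, 11/36 + 1/54*1/2) = [101/324, 17/54)
  'a': [11/36 + 1/54*1/2, 11/36 + 1/54*5/6) = [17/54, 26/81)
  'c': [11/36 + 1/54*5/6, 11/36 + 1/54*1/1) = [26/81, 35/108)
  emit 'f', narrow to [11/36, 101/324)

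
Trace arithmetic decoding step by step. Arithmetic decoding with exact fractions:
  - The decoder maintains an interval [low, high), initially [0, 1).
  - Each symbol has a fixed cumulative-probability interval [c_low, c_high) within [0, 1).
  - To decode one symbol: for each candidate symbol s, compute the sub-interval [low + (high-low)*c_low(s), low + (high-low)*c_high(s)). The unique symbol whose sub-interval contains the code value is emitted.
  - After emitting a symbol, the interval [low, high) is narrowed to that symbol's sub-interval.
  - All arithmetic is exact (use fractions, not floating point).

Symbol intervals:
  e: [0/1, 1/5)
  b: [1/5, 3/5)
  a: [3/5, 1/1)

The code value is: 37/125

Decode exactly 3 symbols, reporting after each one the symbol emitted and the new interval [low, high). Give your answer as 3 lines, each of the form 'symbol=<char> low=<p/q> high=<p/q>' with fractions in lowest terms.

Answer: symbol=b low=1/5 high=3/5
symbol=b low=7/25 high=11/25
symbol=e low=7/25 high=39/125

Derivation:
Step 1: interval [0/1, 1/1), width = 1/1 - 0/1 = 1/1
  'e': [0/1 + 1/1*0/1, 0/1 + 1/1*1/5) = [0/1, 1/5)
  'b': [0/1 + 1/1*1/5, 0/1 + 1/1*3/5) = [1/5, 3/5) <- contains code 37/125
  'a': [0/1 + 1/1*3/5, 0/1 + 1/1*1/1) = [3/5, 1/1)
  emit 'b', narrow to [1/5, 3/5)
Step 2: interval [1/5, 3/5), width = 3/5 - 1/5 = 2/5
  'e': [1/5 + 2/5*0/1, 1/5 + 2/5*1/5) = [1/5, 7/25)
  'b': [1/5 + 2/5*1/5, 1/5 + 2/5*3/5) = [7/25, 11/25) <- contains code 37/125
  'a': [1/5 + 2/5*3/5, 1/5 + 2/5*1/1) = [11/25, 3/5)
  emit 'b', narrow to [7/25, 11/25)
Step 3: interval [7/25, 11/25), width = 11/25 - 7/25 = 4/25
  'e': [7/25 + 4/25*0/1, 7/25 + 4/25*1/5) = [7/25, 39/125) <- contains code 37/125
  'b': [7/25 + 4/25*1/5, 7/25 + 4/25*3/5) = [39/125, 47/125)
  'a': [7/25 + 4/25*3/5, 7/25 + 4/25*1/1) = [47/125, 11/25)
  emit 'e', narrow to [7/25, 39/125)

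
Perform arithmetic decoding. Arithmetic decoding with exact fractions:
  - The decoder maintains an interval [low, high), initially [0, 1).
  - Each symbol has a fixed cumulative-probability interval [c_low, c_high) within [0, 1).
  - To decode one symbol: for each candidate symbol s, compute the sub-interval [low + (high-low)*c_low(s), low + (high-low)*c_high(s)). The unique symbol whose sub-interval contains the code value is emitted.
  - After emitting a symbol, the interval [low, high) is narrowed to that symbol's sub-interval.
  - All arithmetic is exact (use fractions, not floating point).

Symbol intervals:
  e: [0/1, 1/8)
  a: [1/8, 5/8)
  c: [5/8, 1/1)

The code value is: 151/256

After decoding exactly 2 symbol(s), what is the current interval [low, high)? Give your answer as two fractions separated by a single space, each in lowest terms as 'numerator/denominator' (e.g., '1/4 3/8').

Answer: 7/16 5/8

Derivation:
Step 1: interval [0/1, 1/1), width = 1/1 - 0/1 = 1/1
  'e': [0/1 + 1/1*0/1, 0/1 + 1/1*1/8) = [0/1, 1/8)
  'a': [0/1 + 1/1*1/8, 0/1 + 1/1*5/8) = [1/8, 5/8) <- contains code 151/256
  'c': [0/1 + 1/1*5/8, 0/1 + 1/1*1/1) = [5/8, 1/1)
  emit 'a', narrow to [1/8, 5/8)
Step 2: interval [1/8, 5/8), width = 5/8 - 1/8 = 1/2
  'e': [1/8 + 1/2*0/1, 1/8 + 1/2*1/8) = [1/8, 3/16)
  'a': [1/8 + 1/2*1/8, 1/8 + 1/2*5/8) = [3/16, 7/16)
  'c': [1/8 + 1/2*5/8, 1/8 + 1/2*1/1) = [7/16, 5/8) <- contains code 151/256
  emit 'c', narrow to [7/16, 5/8)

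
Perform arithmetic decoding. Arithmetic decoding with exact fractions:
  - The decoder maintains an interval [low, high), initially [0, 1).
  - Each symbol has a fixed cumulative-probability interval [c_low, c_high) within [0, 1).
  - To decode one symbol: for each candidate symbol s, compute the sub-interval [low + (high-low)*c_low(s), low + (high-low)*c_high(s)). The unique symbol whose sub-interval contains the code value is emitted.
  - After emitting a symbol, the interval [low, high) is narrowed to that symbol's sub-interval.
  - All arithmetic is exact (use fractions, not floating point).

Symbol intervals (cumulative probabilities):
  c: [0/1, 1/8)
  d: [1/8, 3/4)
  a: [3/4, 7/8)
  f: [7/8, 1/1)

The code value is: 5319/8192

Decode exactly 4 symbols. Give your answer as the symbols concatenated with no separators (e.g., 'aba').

Answer: dadf

Derivation:
Step 1: interval [0/1, 1/1), width = 1/1 - 0/1 = 1/1
  'c': [0/1 + 1/1*0/1, 0/1 + 1/1*1/8) = [0/1, 1/8)
  'd': [0/1 + 1/1*1/8, 0/1 + 1/1*3/4) = [1/8, 3/4) <- contains code 5319/8192
  'a': [0/1 + 1/1*3/4, 0/1 + 1/1*7/8) = [3/4, 7/8)
  'f': [0/1 + 1/1*7/8, 0/1 + 1/1*1/1) = [7/8, 1/1)
  emit 'd', narrow to [1/8, 3/4)
Step 2: interval [1/8, 3/4), width = 3/4 - 1/8 = 5/8
  'c': [1/8 + 5/8*0/1, 1/8 + 5/8*1/8) = [1/8, 13/64)
  'd': [1/8 + 5/8*1/8, 1/8 + 5/8*3/4) = [13/64, 19/32)
  'a': [1/8 + 5/8*3/4, 1/8 + 5/8*7/8) = [19/32, 43/64) <- contains code 5319/8192
  'f': [1/8 + 5/8*7/8, 1/8 + 5/8*1/1) = [43/64, 3/4)
  emit 'a', narrow to [19/32, 43/64)
Step 3: interval [19/32, 43/64), width = 43/64 - 19/32 = 5/64
  'c': [19/32 + 5/64*0/1, 19/32 + 5/64*1/8) = [19/32, 309/512)
  'd': [19/32 + 5/64*1/8, 19/32 + 5/64*3/4) = [309/512, 167/256) <- contains code 5319/8192
  'a': [19/32 + 5/64*3/4, 19/32 + 5/64*7/8) = [167/256, 339/512)
  'f': [19/32 + 5/64*7/8, 19/32 + 5/64*1/1) = [339/512, 43/64)
  emit 'd', narrow to [309/512, 167/256)
Step 4: interval [309/512, 167/256), width = 167/256 - 309/512 = 25/512
  'c': [309/512 + 25/512*0/1, 309/512 + 25/512*1/8) = [309/512, 2497/4096)
  'd': [309/512 + 25/512*1/8, 309/512 + 25/512*3/4) = [2497/4096, 1311/2048)
  'a': [309/512 + 25/512*3/4, 309/512 + 25/512*7/8) = [1311/2048, 2647/4096)
  'f': [309/512 + 25/512*7/8, 309/512 + 25/512*1/1) = [2647/4096, 167/256) <- contains code 5319/8192
  emit 'f', narrow to [2647/4096, 167/256)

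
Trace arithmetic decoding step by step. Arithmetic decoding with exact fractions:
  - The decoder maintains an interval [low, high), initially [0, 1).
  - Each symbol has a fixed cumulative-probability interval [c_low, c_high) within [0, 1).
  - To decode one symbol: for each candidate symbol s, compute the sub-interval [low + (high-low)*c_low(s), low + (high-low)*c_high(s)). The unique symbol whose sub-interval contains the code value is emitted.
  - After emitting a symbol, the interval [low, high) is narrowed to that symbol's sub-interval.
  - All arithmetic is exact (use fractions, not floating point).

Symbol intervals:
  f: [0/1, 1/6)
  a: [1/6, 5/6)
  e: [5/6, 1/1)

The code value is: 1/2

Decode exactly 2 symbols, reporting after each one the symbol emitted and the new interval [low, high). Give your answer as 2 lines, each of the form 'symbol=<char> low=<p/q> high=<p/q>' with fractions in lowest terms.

Answer: symbol=a low=1/6 high=5/6
symbol=a low=5/18 high=13/18

Derivation:
Step 1: interval [0/1, 1/1), width = 1/1 - 0/1 = 1/1
  'f': [0/1 + 1/1*0/1, 0/1 + 1/1*1/6) = [0/1, 1/6)
  'a': [0/1 + 1/1*1/6, 0/1 + 1/1*5/6) = [1/6, 5/6) <- contains code 1/2
  'e': [0/1 + 1/1*5/6, 0/1 + 1/1*1/1) = [5/6, 1/1)
  emit 'a', narrow to [1/6, 5/6)
Step 2: interval [1/6, 5/6), width = 5/6 - 1/6 = 2/3
  'f': [1/6 + 2/3*0/1, 1/6 + 2/3*1/6) = [1/6, 5/18)
  'a': [1/6 + 2/3*1/6, 1/6 + 2/3*5/6) = [5/18, 13/18) <- contains code 1/2
  'e': [1/6 + 2/3*5/6, 1/6 + 2/3*1/1) = [13/18, 5/6)
  emit 'a', narrow to [5/18, 13/18)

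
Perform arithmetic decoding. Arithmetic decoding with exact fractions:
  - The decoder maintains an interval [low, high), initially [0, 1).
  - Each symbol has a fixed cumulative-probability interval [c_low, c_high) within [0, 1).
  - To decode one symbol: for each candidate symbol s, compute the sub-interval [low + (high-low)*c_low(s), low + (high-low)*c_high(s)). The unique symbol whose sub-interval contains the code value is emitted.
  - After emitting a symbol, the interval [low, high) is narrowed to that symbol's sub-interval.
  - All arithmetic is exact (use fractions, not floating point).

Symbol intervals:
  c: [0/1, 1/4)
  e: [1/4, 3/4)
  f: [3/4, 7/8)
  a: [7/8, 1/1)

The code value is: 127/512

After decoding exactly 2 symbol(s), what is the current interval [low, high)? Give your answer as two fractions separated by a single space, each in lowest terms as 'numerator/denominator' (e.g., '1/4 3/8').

Step 1: interval [0/1, 1/1), width = 1/1 - 0/1 = 1/1
  'c': [0/1 + 1/1*0/1, 0/1 + 1/1*1/4) = [0/1, 1/4) <- contains code 127/512
  'e': [0/1 + 1/1*1/4, 0/1 + 1/1*3/4) = [1/4, 3/4)
  'f': [0/1 + 1/1*3/4, 0/1 + 1/1*7/8) = [3/4, 7/8)
  'a': [0/1 + 1/1*7/8, 0/1 + 1/1*1/1) = [7/8, 1/1)
  emit 'c', narrow to [0/1, 1/4)
Step 2: interval [0/1, 1/4), width = 1/4 - 0/1 = 1/4
  'c': [0/1 + 1/4*0/1, 0/1 + 1/4*1/4) = [0/1, 1/16)
  'e': [0/1 + 1/4*1/4, 0/1 + 1/4*3/4) = [1/16, 3/16)
  'f': [0/1 + 1/4*3/4, 0/1 + 1/4*7/8) = [3/16, 7/32)
  'a': [0/1 + 1/4*7/8, 0/1 + 1/4*1/1) = [7/32, 1/4) <- contains code 127/512
  emit 'a', narrow to [7/32, 1/4)

Answer: 7/32 1/4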